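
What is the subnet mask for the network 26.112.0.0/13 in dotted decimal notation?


/13 means 13 network bits, 19 host bits
Binary: 11111111111110000000000000000000
Mask: 255.248.0.0


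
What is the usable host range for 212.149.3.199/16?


Network: 212.149.0.0
Broadcast: 212.149.255.255
First usable = network + 1
Last usable = broadcast - 1
Range: 212.149.0.1 to 212.149.255.254


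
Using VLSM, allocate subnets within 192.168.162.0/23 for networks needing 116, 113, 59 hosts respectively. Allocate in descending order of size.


116 hosts -> /25 (126 usable): 192.168.162.0/25
113 hosts -> /25 (126 usable): 192.168.162.128/25
59 hosts -> /26 (62 usable): 192.168.163.0/26
Allocation: 192.168.162.0/25 (116 hosts, 126 usable); 192.168.162.128/25 (113 hosts, 126 usable); 192.168.163.0/26 (59 hosts, 62 usable)


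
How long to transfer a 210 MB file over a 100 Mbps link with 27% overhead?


Effective throughput = 100 * (1 - 27/100) = 73 Mbps
File size in Mb = 210 * 8 = 1680 Mb
Time = 1680 / 73
Time = 23.0137 seconds


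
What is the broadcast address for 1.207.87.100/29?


Network: 1.207.87.96/29
Host bits = 3
Set all host bits to 1:
Broadcast: 1.207.87.103


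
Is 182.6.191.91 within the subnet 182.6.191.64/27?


Subnet network: 182.6.191.64
Test IP AND mask: 182.6.191.64
Yes, 182.6.191.91 is in 182.6.191.64/27


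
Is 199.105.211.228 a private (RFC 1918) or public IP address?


RFC 1918 private ranges:
  10.0.0.0/8 (10.0.0.0 - 10.255.255.255)
  172.16.0.0/12 (172.16.0.0 - 172.31.255.255)
  192.168.0.0/16 (192.168.0.0 - 192.168.255.255)
Public (not in any RFC 1918 range)


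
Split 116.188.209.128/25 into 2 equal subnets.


New prefix = 25 + 1 = 26
Each subnet has 64 addresses
  116.188.209.128/26
  116.188.209.192/26
Subnets: 116.188.209.128/26, 116.188.209.192/26


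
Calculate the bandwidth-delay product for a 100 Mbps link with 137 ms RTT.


BDP = bandwidth * RTT
= 100 Mbps * 137 ms
= 100 * 1e6 * 137 / 1000 bits
= 13700000 bits
= 1712500 bytes
= 1672.3633 KB
BDP = 13700000 bits (1712500 bytes)


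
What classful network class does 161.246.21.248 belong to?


First octet: 161
Binary: 10100001
10xxxxxx -> Class B (128-191)
Class B, default mask 255.255.0.0 (/16)


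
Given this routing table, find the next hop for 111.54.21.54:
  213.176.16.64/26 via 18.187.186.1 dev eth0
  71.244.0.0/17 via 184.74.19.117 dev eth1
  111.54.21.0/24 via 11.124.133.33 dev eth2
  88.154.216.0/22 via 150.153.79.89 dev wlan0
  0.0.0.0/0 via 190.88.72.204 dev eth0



Longest prefix match for 111.54.21.54:
  /26 213.176.16.64: no
  /17 71.244.0.0: no
  /24 111.54.21.0: MATCH
  /22 88.154.216.0: no
  /0 0.0.0.0: MATCH
Selected: next-hop 11.124.133.33 via eth2 (matched /24)


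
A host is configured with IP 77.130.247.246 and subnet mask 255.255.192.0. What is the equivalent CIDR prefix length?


Binary: 11111111.11111111.11000000.00000000
Count leading 1s
Prefix: /18


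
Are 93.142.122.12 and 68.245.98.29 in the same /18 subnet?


Mask: 255.255.192.0
93.142.122.12 AND mask = 93.142.64.0
68.245.98.29 AND mask = 68.245.64.0
No, different subnets (93.142.64.0 vs 68.245.64.0)


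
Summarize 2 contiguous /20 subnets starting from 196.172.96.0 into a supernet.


Original prefix: /20
Number of subnets: 2 = 2^1
New prefix = 20 - 1 = 19
Supernet: 196.172.96.0/19


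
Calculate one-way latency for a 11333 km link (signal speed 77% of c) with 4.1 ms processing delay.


Speed = 0.77 * 3e5 km/s = 231000 km/s
Propagation delay = 11333 / 231000 = 0.0491 s = 49.0606 ms
Processing delay = 4.1 ms
Total one-way latency = 53.1606 ms


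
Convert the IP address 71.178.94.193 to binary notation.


71 = 01000111
178 = 10110010
94 = 01011110
193 = 11000001
Binary: 01000111.10110010.01011110.11000001


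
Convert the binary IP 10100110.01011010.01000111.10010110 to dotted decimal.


10100110 = 166
01011010 = 90
01000111 = 71
10010110 = 150
IP: 166.90.71.150


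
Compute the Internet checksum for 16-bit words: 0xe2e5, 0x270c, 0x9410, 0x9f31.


Sum all words (with carry folding):
+ 0xe2e5 = 0xe2e5
+ 0x270c = 0x09f2
+ 0x9410 = 0x9e02
+ 0x9f31 = 0x3d34
One's complement: ~0x3d34
Checksum = 0xc2cb


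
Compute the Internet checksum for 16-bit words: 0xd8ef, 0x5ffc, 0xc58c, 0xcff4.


Sum all words (with carry folding):
+ 0xd8ef = 0xd8ef
+ 0x5ffc = 0x38ec
+ 0xc58c = 0xfe78
+ 0xcff4 = 0xce6d
One's complement: ~0xce6d
Checksum = 0x3192


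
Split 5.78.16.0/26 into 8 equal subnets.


New prefix = 26 + 3 = 29
Each subnet has 8 addresses
  5.78.16.0/29
  5.78.16.8/29
  5.78.16.16/29
  5.78.16.24/29
  5.78.16.32/29
  5.78.16.40/29
  5.78.16.48/29
  5.78.16.56/29
Subnets: 5.78.16.0/29, 5.78.16.8/29, 5.78.16.16/29, 5.78.16.24/29, 5.78.16.32/29, 5.78.16.40/29, 5.78.16.48/29, 5.78.16.56/29


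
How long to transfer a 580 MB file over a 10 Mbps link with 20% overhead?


Effective throughput = 10 * (1 - 20/100) = 8 Mbps
File size in Mb = 580 * 8 = 4640 Mb
Time = 4640 / 8
Time = 580 seconds


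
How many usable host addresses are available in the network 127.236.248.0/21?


Host bits = 32 - 21 = 11
Total addresses = 2^11 = 2048
Usable = total - 2 (network and broadcast)
Usable hosts: 2046


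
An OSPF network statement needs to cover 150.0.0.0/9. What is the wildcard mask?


Subnet mask: 255.128.0.0
Wildcard = 255.255.255.255 - subnet mask
255 - 255 = 0
255 - 128 = 127
255 - 0 = 255
255 - 0 = 255
Wildcard: 0.127.255.255


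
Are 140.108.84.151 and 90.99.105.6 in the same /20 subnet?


Mask: 255.255.240.0
140.108.84.151 AND mask = 140.108.80.0
90.99.105.6 AND mask = 90.99.96.0
No, different subnets (140.108.80.0 vs 90.99.96.0)


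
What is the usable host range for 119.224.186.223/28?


Network: 119.224.186.208
Broadcast: 119.224.186.223
First usable = network + 1
Last usable = broadcast - 1
Range: 119.224.186.209 to 119.224.186.222


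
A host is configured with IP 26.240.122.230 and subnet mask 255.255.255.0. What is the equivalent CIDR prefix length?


Binary: 11111111.11111111.11111111.00000000
Count leading 1s
Prefix: /24


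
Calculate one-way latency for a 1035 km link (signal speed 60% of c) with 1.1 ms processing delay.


Speed = 0.6 * 3e5 km/s = 180000 km/s
Propagation delay = 1035 / 180000 = 0.0057 s = 5.75 ms
Processing delay = 1.1 ms
Total one-way latency = 6.85 ms


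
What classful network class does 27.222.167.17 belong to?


First octet: 27
Binary: 00011011
0xxxxxxx -> Class A (1-126)
Class A, default mask 255.0.0.0 (/8)


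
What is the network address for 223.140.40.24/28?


IP:   11011111.10001100.00101000.00011000
Mask: 11111111.11111111.11111111.11110000
AND operation:
Net:  11011111.10001100.00101000.00010000
Network: 223.140.40.16/28


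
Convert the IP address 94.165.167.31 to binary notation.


94 = 01011110
165 = 10100101
167 = 10100111
31 = 00011111
Binary: 01011110.10100101.10100111.00011111


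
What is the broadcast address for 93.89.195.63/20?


Network: 93.89.192.0/20
Host bits = 12
Set all host bits to 1:
Broadcast: 93.89.207.255


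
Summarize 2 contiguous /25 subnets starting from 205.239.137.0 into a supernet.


Original prefix: /25
Number of subnets: 2 = 2^1
New prefix = 25 - 1 = 24
Supernet: 205.239.137.0/24


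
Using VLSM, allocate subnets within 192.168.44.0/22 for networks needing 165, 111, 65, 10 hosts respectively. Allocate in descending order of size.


165 hosts -> /24 (254 usable): 192.168.44.0/24
111 hosts -> /25 (126 usable): 192.168.45.0/25
65 hosts -> /25 (126 usable): 192.168.45.128/25
10 hosts -> /28 (14 usable): 192.168.46.0/28
Allocation: 192.168.44.0/24 (165 hosts, 254 usable); 192.168.45.0/25 (111 hosts, 126 usable); 192.168.45.128/25 (65 hosts, 126 usable); 192.168.46.0/28 (10 hosts, 14 usable)


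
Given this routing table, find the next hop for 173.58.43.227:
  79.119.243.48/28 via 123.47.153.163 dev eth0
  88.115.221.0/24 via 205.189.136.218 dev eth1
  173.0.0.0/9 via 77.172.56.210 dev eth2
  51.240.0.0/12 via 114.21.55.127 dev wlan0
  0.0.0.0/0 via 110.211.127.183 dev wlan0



Longest prefix match for 173.58.43.227:
  /28 79.119.243.48: no
  /24 88.115.221.0: no
  /9 173.0.0.0: MATCH
  /12 51.240.0.0: no
  /0 0.0.0.0: MATCH
Selected: next-hop 77.172.56.210 via eth2 (matched /9)


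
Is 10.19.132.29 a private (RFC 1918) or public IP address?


RFC 1918 private ranges:
  10.0.0.0/8 (10.0.0.0 - 10.255.255.255)
  172.16.0.0/12 (172.16.0.0 - 172.31.255.255)
  192.168.0.0/16 (192.168.0.0 - 192.168.255.255)
Private (in 10.0.0.0/8)


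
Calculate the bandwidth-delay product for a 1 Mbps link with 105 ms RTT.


BDP = bandwidth * RTT
= 1 Mbps * 105 ms
= 1 * 1e6 * 105 / 1000 bits
= 105000 bits
= 13125 bytes
= 12.8174 KB
BDP = 105000 bits (13125 bytes)


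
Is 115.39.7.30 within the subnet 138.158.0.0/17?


Subnet network: 138.158.0.0
Test IP AND mask: 115.39.0.0
No, 115.39.7.30 is not in 138.158.0.0/17


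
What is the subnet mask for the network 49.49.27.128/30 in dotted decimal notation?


/30 means 30 network bits, 2 host bits
Binary: 11111111111111111111111111111100
Mask: 255.255.255.252


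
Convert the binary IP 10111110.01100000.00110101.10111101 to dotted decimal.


10111110 = 190
01100000 = 96
00110101 = 53
10111101 = 189
IP: 190.96.53.189


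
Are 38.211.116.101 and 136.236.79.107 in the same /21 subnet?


Mask: 255.255.248.0
38.211.116.101 AND mask = 38.211.112.0
136.236.79.107 AND mask = 136.236.72.0
No, different subnets (38.211.112.0 vs 136.236.72.0)


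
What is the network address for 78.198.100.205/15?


IP:   01001110.11000110.01100100.11001101
Mask: 11111111.11111110.00000000.00000000
AND operation:
Net:  01001110.11000110.00000000.00000000
Network: 78.198.0.0/15


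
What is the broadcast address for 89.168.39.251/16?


Network: 89.168.0.0/16
Host bits = 16
Set all host bits to 1:
Broadcast: 89.168.255.255


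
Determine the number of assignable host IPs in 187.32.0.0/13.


Host bits = 32 - 13 = 19
Total addresses = 2^19 = 524288
Usable = total - 2 (network and broadcast)
Usable hosts: 524286


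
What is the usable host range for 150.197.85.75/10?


Network: 150.192.0.0
Broadcast: 150.255.255.255
First usable = network + 1
Last usable = broadcast - 1
Range: 150.192.0.1 to 150.255.255.254


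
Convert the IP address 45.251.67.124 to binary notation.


45 = 00101101
251 = 11111011
67 = 01000011
124 = 01111100
Binary: 00101101.11111011.01000011.01111100


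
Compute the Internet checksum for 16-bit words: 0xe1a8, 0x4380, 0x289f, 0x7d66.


Sum all words (with carry folding):
+ 0xe1a8 = 0xe1a8
+ 0x4380 = 0x2529
+ 0x289f = 0x4dc8
+ 0x7d66 = 0xcb2e
One's complement: ~0xcb2e
Checksum = 0x34d1


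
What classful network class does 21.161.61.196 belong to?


First octet: 21
Binary: 00010101
0xxxxxxx -> Class A (1-126)
Class A, default mask 255.0.0.0 (/8)


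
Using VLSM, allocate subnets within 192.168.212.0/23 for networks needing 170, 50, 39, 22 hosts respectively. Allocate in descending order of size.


170 hosts -> /24 (254 usable): 192.168.212.0/24
50 hosts -> /26 (62 usable): 192.168.213.0/26
39 hosts -> /26 (62 usable): 192.168.213.64/26
22 hosts -> /27 (30 usable): 192.168.213.128/27
Allocation: 192.168.212.0/24 (170 hosts, 254 usable); 192.168.213.0/26 (50 hosts, 62 usable); 192.168.213.64/26 (39 hosts, 62 usable); 192.168.213.128/27 (22 hosts, 30 usable)


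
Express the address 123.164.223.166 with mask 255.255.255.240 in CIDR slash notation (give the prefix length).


Binary: 11111111.11111111.11111111.11110000
Count leading 1s
Prefix: /28


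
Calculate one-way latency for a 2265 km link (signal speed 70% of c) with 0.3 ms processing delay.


Speed = 0.7 * 3e5 km/s = 210000 km/s
Propagation delay = 2265 / 210000 = 0.0108 s = 10.7857 ms
Processing delay = 0.3 ms
Total one-way latency = 11.0857 ms


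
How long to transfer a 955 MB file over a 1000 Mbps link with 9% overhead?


Effective throughput = 1000 * (1 - 9/100) = 910 Mbps
File size in Mb = 955 * 8 = 7640 Mb
Time = 7640 / 910
Time = 8.3956 seconds


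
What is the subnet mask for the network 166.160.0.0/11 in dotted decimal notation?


/11 means 11 network bits, 21 host bits
Binary: 11111111111000000000000000000000
Mask: 255.224.0.0


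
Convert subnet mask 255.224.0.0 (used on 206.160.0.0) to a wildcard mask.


Subnet mask: 255.224.0.0
Wildcard = 255.255.255.255 - subnet mask
255 - 255 = 0
255 - 224 = 31
255 - 0 = 255
255 - 0 = 255
Wildcard: 0.31.255.255


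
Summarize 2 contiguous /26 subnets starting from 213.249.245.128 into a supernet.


Original prefix: /26
Number of subnets: 2 = 2^1
New prefix = 26 - 1 = 25
Supernet: 213.249.245.128/25


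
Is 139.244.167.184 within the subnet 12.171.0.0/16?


Subnet network: 12.171.0.0
Test IP AND mask: 139.244.0.0
No, 139.244.167.184 is not in 12.171.0.0/16


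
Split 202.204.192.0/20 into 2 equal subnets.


New prefix = 20 + 1 = 21
Each subnet has 2048 addresses
  202.204.192.0/21
  202.204.200.0/21
Subnets: 202.204.192.0/21, 202.204.200.0/21


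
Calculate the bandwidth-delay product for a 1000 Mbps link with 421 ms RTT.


BDP = bandwidth * RTT
= 1000 Mbps * 421 ms
= 1000 * 1e6 * 421 / 1000 bits
= 421000000 bits
= 52625000 bytes
= 51391.6016 KB
BDP = 421000000 bits (52625000 bytes)


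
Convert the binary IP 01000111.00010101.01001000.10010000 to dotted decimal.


01000111 = 71
00010101 = 21
01001000 = 72
10010000 = 144
IP: 71.21.72.144


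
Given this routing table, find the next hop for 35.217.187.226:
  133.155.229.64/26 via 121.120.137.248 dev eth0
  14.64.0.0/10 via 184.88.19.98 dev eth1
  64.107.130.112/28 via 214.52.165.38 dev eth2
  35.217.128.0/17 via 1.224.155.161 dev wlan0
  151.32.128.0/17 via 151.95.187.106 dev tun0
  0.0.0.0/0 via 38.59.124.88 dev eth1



Longest prefix match for 35.217.187.226:
  /26 133.155.229.64: no
  /10 14.64.0.0: no
  /28 64.107.130.112: no
  /17 35.217.128.0: MATCH
  /17 151.32.128.0: no
  /0 0.0.0.0: MATCH
Selected: next-hop 1.224.155.161 via wlan0 (matched /17)


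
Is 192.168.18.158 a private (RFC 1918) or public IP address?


RFC 1918 private ranges:
  10.0.0.0/8 (10.0.0.0 - 10.255.255.255)
  172.16.0.0/12 (172.16.0.0 - 172.31.255.255)
  192.168.0.0/16 (192.168.0.0 - 192.168.255.255)
Private (in 192.168.0.0/16)


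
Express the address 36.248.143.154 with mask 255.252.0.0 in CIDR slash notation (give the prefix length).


Binary: 11111111.11111100.00000000.00000000
Count leading 1s
Prefix: /14


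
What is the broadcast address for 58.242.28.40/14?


Network: 58.240.0.0/14
Host bits = 18
Set all host bits to 1:
Broadcast: 58.243.255.255


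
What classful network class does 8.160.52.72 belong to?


First octet: 8
Binary: 00001000
0xxxxxxx -> Class A (1-126)
Class A, default mask 255.0.0.0 (/8)


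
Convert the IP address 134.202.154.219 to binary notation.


134 = 10000110
202 = 11001010
154 = 10011010
219 = 11011011
Binary: 10000110.11001010.10011010.11011011


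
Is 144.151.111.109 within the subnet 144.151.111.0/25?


Subnet network: 144.151.111.0
Test IP AND mask: 144.151.111.0
Yes, 144.151.111.109 is in 144.151.111.0/25


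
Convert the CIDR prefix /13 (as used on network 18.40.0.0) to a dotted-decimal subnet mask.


/13 means 13 network bits, 19 host bits
Binary: 11111111111110000000000000000000
Mask: 255.248.0.0


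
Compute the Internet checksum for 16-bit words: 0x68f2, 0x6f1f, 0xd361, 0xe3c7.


Sum all words (with carry folding):
+ 0x68f2 = 0x68f2
+ 0x6f1f = 0xd811
+ 0xd361 = 0xab73
+ 0xe3c7 = 0x8f3b
One's complement: ~0x8f3b
Checksum = 0x70c4


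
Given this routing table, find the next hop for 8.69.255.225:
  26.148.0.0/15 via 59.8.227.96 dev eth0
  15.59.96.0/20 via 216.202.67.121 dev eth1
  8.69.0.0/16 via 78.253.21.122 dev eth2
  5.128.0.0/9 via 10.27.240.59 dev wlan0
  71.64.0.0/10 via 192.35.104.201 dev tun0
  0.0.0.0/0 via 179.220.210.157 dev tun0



Longest prefix match for 8.69.255.225:
  /15 26.148.0.0: no
  /20 15.59.96.0: no
  /16 8.69.0.0: MATCH
  /9 5.128.0.0: no
  /10 71.64.0.0: no
  /0 0.0.0.0: MATCH
Selected: next-hop 78.253.21.122 via eth2 (matched /16)


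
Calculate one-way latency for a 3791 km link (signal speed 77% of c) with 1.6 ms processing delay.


Speed = 0.77 * 3e5 km/s = 231000 km/s
Propagation delay = 3791 / 231000 = 0.0164 s = 16.4113 ms
Processing delay = 1.6 ms
Total one-way latency = 18.0113 ms


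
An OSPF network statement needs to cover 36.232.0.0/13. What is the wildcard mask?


Subnet mask: 255.248.0.0
Wildcard = 255.255.255.255 - subnet mask
255 - 255 = 0
255 - 248 = 7
255 - 0 = 255
255 - 0 = 255
Wildcard: 0.7.255.255


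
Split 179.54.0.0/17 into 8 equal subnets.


New prefix = 17 + 3 = 20
Each subnet has 4096 addresses
  179.54.0.0/20
  179.54.16.0/20
  179.54.32.0/20
  179.54.48.0/20
  179.54.64.0/20
  179.54.80.0/20
  179.54.96.0/20
  179.54.112.0/20
Subnets: 179.54.0.0/20, 179.54.16.0/20, 179.54.32.0/20, 179.54.48.0/20, 179.54.64.0/20, 179.54.80.0/20, 179.54.96.0/20, 179.54.112.0/20


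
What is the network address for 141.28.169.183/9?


IP:   10001101.00011100.10101001.10110111
Mask: 11111111.10000000.00000000.00000000
AND operation:
Net:  10001101.00000000.00000000.00000000
Network: 141.0.0.0/9


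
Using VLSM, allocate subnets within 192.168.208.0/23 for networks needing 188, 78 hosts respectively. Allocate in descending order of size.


188 hosts -> /24 (254 usable): 192.168.208.0/24
78 hosts -> /25 (126 usable): 192.168.209.0/25
Allocation: 192.168.208.0/24 (188 hosts, 254 usable); 192.168.209.0/25 (78 hosts, 126 usable)


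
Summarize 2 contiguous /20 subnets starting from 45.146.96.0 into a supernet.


Original prefix: /20
Number of subnets: 2 = 2^1
New prefix = 20 - 1 = 19
Supernet: 45.146.96.0/19


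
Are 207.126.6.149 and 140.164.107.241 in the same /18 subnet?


Mask: 255.255.192.0
207.126.6.149 AND mask = 207.126.0.0
140.164.107.241 AND mask = 140.164.64.0
No, different subnets (207.126.0.0 vs 140.164.64.0)


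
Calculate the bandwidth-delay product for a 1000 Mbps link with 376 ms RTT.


BDP = bandwidth * RTT
= 1000 Mbps * 376 ms
= 1000 * 1e6 * 376 / 1000 bits
= 376000000 bits
= 47000000 bytes
= 45898.4375 KB
BDP = 376000000 bits (47000000 bytes)


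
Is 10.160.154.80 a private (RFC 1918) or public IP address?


RFC 1918 private ranges:
  10.0.0.0/8 (10.0.0.0 - 10.255.255.255)
  172.16.0.0/12 (172.16.0.0 - 172.31.255.255)
  192.168.0.0/16 (192.168.0.0 - 192.168.255.255)
Private (in 10.0.0.0/8)


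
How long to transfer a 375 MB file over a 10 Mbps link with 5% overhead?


Effective throughput = 10 * (1 - 5/100) = 9.5 Mbps
File size in Mb = 375 * 8 = 3000 Mb
Time = 3000 / 9.5
Time = 315.7895 seconds


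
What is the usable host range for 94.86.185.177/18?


Network: 94.86.128.0
Broadcast: 94.86.191.255
First usable = network + 1
Last usable = broadcast - 1
Range: 94.86.128.1 to 94.86.191.254


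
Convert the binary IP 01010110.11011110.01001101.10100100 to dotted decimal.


01010110 = 86
11011110 = 222
01001101 = 77
10100100 = 164
IP: 86.222.77.164


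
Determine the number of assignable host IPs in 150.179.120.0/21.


Host bits = 32 - 21 = 11
Total addresses = 2^11 = 2048
Usable = total - 2 (network and broadcast)
Usable hosts: 2046


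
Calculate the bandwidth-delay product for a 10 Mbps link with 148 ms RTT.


BDP = bandwidth * RTT
= 10 Mbps * 148 ms
= 10 * 1e6 * 148 / 1000 bits
= 1480000 bits
= 185000 bytes
= 180.6641 KB
BDP = 1480000 bits (185000 bytes)


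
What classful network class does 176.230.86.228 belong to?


First octet: 176
Binary: 10110000
10xxxxxx -> Class B (128-191)
Class B, default mask 255.255.0.0 (/16)


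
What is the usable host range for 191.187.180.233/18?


Network: 191.187.128.0
Broadcast: 191.187.191.255
First usable = network + 1
Last usable = broadcast - 1
Range: 191.187.128.1 to 191.187.191.254


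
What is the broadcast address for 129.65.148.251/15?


Network: 129.64.0.0/15
Host bits = 17
Set all host bits to 1:
Broadcast: 129.65.255.255


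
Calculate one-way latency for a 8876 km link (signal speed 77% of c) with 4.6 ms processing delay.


Speed = 0.77 * 3e5 km/s = 231000 km/s
Propagation delay = 8876 / 231000 = 0.0384 s = 38.4242 ms
Processing delay = 4.6 ms
Total one-way latency = 43.0242 ms


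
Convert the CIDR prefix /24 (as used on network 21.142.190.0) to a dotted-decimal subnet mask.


/24 means 24 network bits, 8 host bits
Binary: 11111111111111111111111100000000
Mask: 255.255.255.0


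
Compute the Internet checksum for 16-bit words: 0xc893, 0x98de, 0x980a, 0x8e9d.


Sum all words (with carry folding):
+ 0xc893 = 0xc893
+ 0x98de = 0x6172
+ 0x980a = 0xf97c
+ 0x8e9d = 0x881a
One's complement: ~0x881a
Checksum = 0x77e5


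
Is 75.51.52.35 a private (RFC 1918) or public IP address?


RFC 1918 private ranges:
  10.0.0.0/8 (10.0.0.0 - 10.255.255.255)
  172.16.0.0/12 (172.16.0.0 - 172.31.255.255)
  192.168.0.0/16 (192.168.0.0 - 192.168.255.255)
Public (not in any RFC 1918 range)


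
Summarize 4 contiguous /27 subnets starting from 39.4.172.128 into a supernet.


Original prefix: /27
Number of subnets: 4 = 2^2
New prefix = 27 - 2 = 25
Supernet: 39.4.172.128/25


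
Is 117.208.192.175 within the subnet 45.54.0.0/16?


Subnet network: 45.54.0.0
Test IP AND mask: 117.208.0.0
No, 117.208.192.175 is not in 45.54.0.0/16


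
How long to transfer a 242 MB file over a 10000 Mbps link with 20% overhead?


Effective throughput = 10000 * (1 - 20/100) = 8000 Mbps
File size in Mb = 242 * 8 = 1936 Mb
Time = 1936 / 8000
Time = 0.242 seconds


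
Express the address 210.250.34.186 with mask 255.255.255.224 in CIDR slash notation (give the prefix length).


Binary: 11111111.11111111.11111111.11100000
Count leading 1s
Prefix: /27


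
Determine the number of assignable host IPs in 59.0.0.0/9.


Host bits = 32 - 9 = 23
Total addresses = 2^23 = 8388608
Usable = total - 2 (network and broadcast)
Usable hosts: 8388606


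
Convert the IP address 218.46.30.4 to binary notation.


218 = 11011010
46 = 00101110
30 = 00011110
4 = 00000100
Binary: 11011010.00101110.00011110.00000100


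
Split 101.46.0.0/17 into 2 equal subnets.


New prefix = 17 + 1 = 18
Each subnet has 16384 addresses
  101.46.0.0/18
  101.46.64.0/18
Subnets: 101.46.0.0/18, 101.46.64.0/18


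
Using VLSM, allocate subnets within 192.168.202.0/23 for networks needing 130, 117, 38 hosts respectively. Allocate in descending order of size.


130 hosts -> /24 (254 usable): 192.168.202.0/24
117 hosts -> /25 (126 usable): 192.168.203.0/25
38 hosts -> /26 (62 usable): 192.168.203.128/26
Allocation: 192.168.202.0/24 (130 hosts, 254 usable); 192.168.203.0/25 (117 hosts, 126 usable); 192.168.203.128/26 (38 hosts, 62 usable)


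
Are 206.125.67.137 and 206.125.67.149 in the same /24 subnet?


Mask: 255.255.255.0
206.125.67.137 AND mask = 206.125.67.0
206.125.67.149 AND mask = 206.125.67.0
Yes, same subnet (206.125.67.0)


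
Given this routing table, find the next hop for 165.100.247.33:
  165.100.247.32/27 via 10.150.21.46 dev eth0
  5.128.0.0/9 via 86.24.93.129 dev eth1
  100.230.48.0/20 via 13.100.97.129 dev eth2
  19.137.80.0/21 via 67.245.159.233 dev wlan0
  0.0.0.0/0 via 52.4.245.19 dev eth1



Longest prefix match for 165.100.247.33:
  /27 165.100.247.32: MATCH
  /9 5.128.0.0: no
  /20 100.230.48.0: no
  /21 19.137.80.0: no
  /0 0.0.0.0: MATCH
Selected: next-hop 10.150.21.46 via eth0 (matched /27)


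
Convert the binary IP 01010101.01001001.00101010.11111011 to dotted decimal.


01010101 = 85
01001001 = 73
00101010 = 42
11111011 = 251
IP: 85.73.42.251


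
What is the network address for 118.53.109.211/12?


IP:   01110110.00110101.01101101.11010011
Mask: 11111111.11110000.00000000.00000000
AND operation:
Net:  01110110.00110000.00000000.00000000
Network: 118.48.0.0/12


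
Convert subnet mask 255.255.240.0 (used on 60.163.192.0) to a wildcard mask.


Subnet mask: 255.255.240.0
Wildcard = 255.255.255.255 - subnet mask
255 - 255 = 0
255 - 255 = 0
255 - 240 = 15
255 - 0 = 255
Wildcard: 0.0.15.255


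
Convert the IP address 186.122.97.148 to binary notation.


186 = 10111010
122 = 01111010
97 = 01100001
148 = 10010100
Binary: 10111010.01111010.01100001.10010100


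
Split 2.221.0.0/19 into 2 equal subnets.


New prefix = 19 + 1 = 20
Each subnet has 4096 addresses
  2.221.0.0/20
  2.221.16.0/20
Subnets: 2.221.0.0/20, 2.221.16.0/20


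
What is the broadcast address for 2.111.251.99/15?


Network: 2.110.0.0/15
Host bits = 17
Set all host bits to 1:
Broadcast: 2.111.255.255


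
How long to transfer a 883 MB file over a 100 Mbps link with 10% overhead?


Effective throughput = 100 * (1 - 10/100) = 90 Mbps
File size in Mb = 883 * 8 = 7064 Mb
Time = 7064 / 90
Time = 78.4889 seconds


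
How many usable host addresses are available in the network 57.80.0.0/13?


Host bits = 32 - 13 = 19
Total addresses = 2^19 = 524288
Usable = total - 2 (network and broadcast)
Usable hosts: 524286


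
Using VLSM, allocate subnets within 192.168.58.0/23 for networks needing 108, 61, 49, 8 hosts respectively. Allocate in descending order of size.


108 hosts -> /25 (126 usable): 192.168.58.0/25
61 hosts -> /26 (62 usable): 192.168.58.128/26
49 hosts -> /26 (62 usable): 192.168.58.192/26
8 hosts -> /28 (14 usable): 192.168.59.0/28
Allocation: 192.168.58.0/25 (108 hosts, 126 usable); 192.168.58.128/26 (61 hosts, 62 usable); 192.168.58.192/26 (49 hosts, 62 usable); 192.168.59.0/28 (8 hosts, 14 usable)


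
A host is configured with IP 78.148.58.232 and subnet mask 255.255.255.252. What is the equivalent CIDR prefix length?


Binary: 11111111.11111111.11111111.11111100
Count leading 1s
Prefix: /30


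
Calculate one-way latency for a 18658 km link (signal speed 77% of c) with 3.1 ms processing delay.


Speed = 0.77 * 3e5 km/s = 231000 km/s
Propagation delay = 18658 / 231000 = 0.0808 s = 80.7706 ms
Processing delay = 3.1 ms
Total one-way latency = 83.8706 ms


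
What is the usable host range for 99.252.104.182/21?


Network: 99.252.104.0
Broadcast: 99.252.111.255
First usable = network + 1
Last usable = broadcast - 1
Range: 99.252.104.1 to 99.252.111.254


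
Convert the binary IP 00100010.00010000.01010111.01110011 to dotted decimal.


00100010 = 34
00010000 = 16
01010111 = 87
01110011 = 115
IP: 34.16.87.115


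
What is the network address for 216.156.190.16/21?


IP:   11011000.10011100.10111110.00010000
Mask: 11111111.11111111.11111000.00000000
AND operation:
Net:  11011000.10011100.10111000.00000000
Network: 216.156.184.0/21


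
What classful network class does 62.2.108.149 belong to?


First octet: 62
Binary: 00111110
0xxxxxxx -> Class A (1-126)
Class A, default mask 255.0.0.0 (/8)


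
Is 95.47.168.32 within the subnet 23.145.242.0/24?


Subnet network: 23.145.242.0
Test IP AND mask: 95.47.168.0
No, 95.47.168.32 is not in 23.145.242.0/24


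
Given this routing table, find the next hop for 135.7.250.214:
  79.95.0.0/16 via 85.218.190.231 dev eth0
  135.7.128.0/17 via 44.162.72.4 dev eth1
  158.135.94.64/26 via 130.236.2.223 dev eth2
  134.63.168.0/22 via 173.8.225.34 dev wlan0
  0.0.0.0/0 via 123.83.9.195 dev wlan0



Longest prefix match for 135.7.250.214:
  /16 79.95.0.0: no
  /17 135.7.128.0: MATCH
  /26 158.135.94.64: no
  /22 134.63.168.0: no
  /0 0.0.0.0: MATCH
Selected: next-hop 44.162.72.4 via eth1 (matched /17)


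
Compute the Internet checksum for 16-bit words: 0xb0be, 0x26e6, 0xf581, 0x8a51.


Sum all words (with carry folding):
+ 0xb0be = 0xb0be
+ 0x26e6 = 0xd7a4
+ 0xf581 = 0xcd26
+ 0x8a51 = 0x5778
One's complement: ~0x5778
Checksum = 0xa887


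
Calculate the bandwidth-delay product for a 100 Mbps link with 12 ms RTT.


BDP = bandwidth * RTT
= 100 Mbps * 12 ms
= 100 * 1e6 * 12 / 1000 bits
= 1200000 bits
= 150000 bytes
= 146.4844 KB
BDP = 1200000 bits (150000 bytes)


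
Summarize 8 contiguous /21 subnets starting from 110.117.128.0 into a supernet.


Original prefix: /21
Number of subnets: 8 = 2^3
New prefix = 21 - 3 = 18
Supernet: 110.117.128.0/18


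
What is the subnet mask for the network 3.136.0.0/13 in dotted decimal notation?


/13 means 13 network bits, 19 host bits
Binary: 11111111111110000000000000000000
Mask: 255.248.0.0


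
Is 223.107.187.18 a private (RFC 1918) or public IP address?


RFC 1918 private ranges:
  10.0.0.0/8 (10.0.0.0 - 10.255.255.255)
  172.16.0.0/12 (172.16.0.0 - 172.31.255.255)
  192.168.0.0/16 (192.168.0.0 - 192.168.255.255)
Public (not in any RFC 1918 range)


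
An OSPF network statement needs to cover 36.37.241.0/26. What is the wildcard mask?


Subnet mask: 255.255.255.192
Wildcard = 255.255.255.255 - subnet mask
255 - 255 = 0
255 - 255 = 0
255 - 255 = 0
255 - 192 = 63
Wildcard: 0.0.0.63


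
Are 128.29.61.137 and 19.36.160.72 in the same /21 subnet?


Mask: 255.255.248.0
128.29.61.137 AND mask = 128.29.56.0
19.36.160.72 AND mask = 19.36.160.0
No, different subnets (128.29.56.0 vs 19.36.160.0)


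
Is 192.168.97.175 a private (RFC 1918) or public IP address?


RFC 1918 private ranges:
  10.0.0.0/8 (10.0.0.0 - 10.255.255.255)
  172.16.0.0/12 (172.16.0.0 - 172.31.255.255)
  192.168.0.0/16 (192.168.0.0 - 192.168.255.255)
Private (in 192.168.0.0/16)


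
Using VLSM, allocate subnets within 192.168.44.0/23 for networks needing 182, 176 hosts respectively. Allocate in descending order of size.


182 hosts -> /24 (254 usable): 192.168.44.0/24
176 hosts -> /24 (254 usable): 192.168.45.0/24
Allocation: 192.168.44.0/24 (182 hosts, 254 usable); 192.168.45.0/24 (176 hosts, 254 usable)


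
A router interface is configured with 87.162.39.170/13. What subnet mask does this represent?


/13 means 13 network bits, 19 host bits
Binary: 11111111111110000000000000000000
Mask: 255.248.0.0


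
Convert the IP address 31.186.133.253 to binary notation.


31 = 00011111
186 = 10111010
133 = 10000101
253 = 11111101
Binary: 00011111.10111010.10000101.11111101


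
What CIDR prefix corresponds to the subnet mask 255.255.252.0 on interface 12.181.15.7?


Binary: 11111111.11111111.11111100.00000000
Count leading 1s
Prefix: /22


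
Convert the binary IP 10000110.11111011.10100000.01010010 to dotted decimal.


10000110 = 134
11111011 = 251
10100000 = 160
01010010 = 82
IP: 134.251.160.82


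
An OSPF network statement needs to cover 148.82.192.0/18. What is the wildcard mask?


Subnet mask: 255.255.192.0
Wildcard = 255.255.255.255 - subnet mask
255 - 255 = 0
255 - 255 = 0
255 - 192 = 63
255 - 0 = 255
Wildcard: 0.0.63.255


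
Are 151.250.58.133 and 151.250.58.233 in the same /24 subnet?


Mask: 255.255.255.0
151.250.58.133 AND mask = 151.250.58.0
151.250.58.233 AND mask = 151.250.58.0
Yes, same subnet (151.250.58.0)


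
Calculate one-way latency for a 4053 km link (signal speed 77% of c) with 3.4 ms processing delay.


Speed = 0.77 * 3e5 km/s = 231000 km/s
Propagation delay = 4053 / 231000 = 0.0175 s = 17.5455 ms
Processing delay = 3.4 ms
Total one-way latency = 20.9455 ms


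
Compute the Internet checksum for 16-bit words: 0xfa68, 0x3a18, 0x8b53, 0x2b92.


Sum all words (with carry folding):
+ 0xfa68 = 0xfa68
+ 0x3a18 = 0x3481
+ 0x8b53 = 0xbfd4
+ 0x2b92 = 0xeb66
One's complement: ~0xeb66
Checksum = 0x1499


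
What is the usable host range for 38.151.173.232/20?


Network: 38.151.160.0
Broadcast: 38.151.175.255
First usable = network + 1
Last usable = broadcast - 1
Range: 38.151.160.1 to 38.151.175.254


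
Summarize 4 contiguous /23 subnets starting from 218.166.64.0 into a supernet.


Original prefix: /23
Number of subnets: 4 = 2^2
New prefix = 23 - 2 = 21
Supernet: 218.166.64.0/21


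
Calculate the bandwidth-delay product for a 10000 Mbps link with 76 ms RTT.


BDP = bandwidth * RTT
= 10000 Mbps * 76 ms
= 10000 * 1e6 * 76 / 1000 bits
= 760000000 bits
= 95000000 bytes
= 92773.4375 KB
BDP = 760000000 bits (95000000 bytes)


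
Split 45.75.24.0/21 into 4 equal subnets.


New prefix = 21 + 2 = 23
Each subnet has 512 addresses
  45.75.24.0/23
  45.75.26.0/23
  45.75.28.0/23
  45.75.30.0/23
Subnets: 45.75.24.0/23, 45.75.26.0/23, 45.75.28.0/23, 45.75.30.0/23


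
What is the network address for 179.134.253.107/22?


IP:   10110011.10000110.11111101.01101011
Mask: 11111111.11111111.11111100.00000000
AND operation:
Net:  10110011.10000110.11111100.00000000
Network: 179.134.252.0/22


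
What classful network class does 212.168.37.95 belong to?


First octet: 212
Binary: 11010100
110xxxxx -> Class C (192-223)
Class C, default mask 255.255.255.0 (/24)


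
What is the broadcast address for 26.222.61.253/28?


Network: 26.222.61.240/28
Host bits = 4
Set all host bits to 1:
Broadcast: 26.222.61.255


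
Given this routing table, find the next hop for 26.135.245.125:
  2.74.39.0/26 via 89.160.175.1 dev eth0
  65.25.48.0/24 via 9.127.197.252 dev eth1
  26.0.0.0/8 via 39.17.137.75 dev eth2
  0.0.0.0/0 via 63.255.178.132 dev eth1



Longest prefix match for 26.135.245.125:
  /26 2.74.39.0: no
  /24 65.25.48.0: no
  /8 26.0.0.0: MATCH
  /0 0.0.0.0: MATCH
Selected: next-hop 39.17.137.75 via eth2 (matched /8)


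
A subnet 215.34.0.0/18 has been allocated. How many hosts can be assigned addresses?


Host bits = 32 - 18 = 14
Total addresses = 2^14 = 16384
Usable = total - 2 (network and broadcast)
Usable hosts: 16382


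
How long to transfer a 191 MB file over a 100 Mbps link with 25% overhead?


Effective throughput = 100 * (1 - 25/100) = 75 Mbps
File size in Mb = 191 * 8 = 1528 Mb
Time = 1528 / 75
Time = 20.3733 seconds


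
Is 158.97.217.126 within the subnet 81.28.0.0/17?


Subnet network: 81.28.0.0
Test IP AND mask: 158.97.128.0
No, 158.97.217.126 is not in 81.28.0.0/17


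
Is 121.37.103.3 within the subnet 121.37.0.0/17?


Subnet network: 121.37.0.0
Test IP AND mask: 121.37.0.0
Yes, 121.37.103.3 is in 121.37.0.0/17


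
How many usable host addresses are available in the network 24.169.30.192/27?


Host bits = 32 - 27 = 5
Total addresses = 2^5 = 32
Usable = total - 2 (network and broadcast)
Usable hosts: 30


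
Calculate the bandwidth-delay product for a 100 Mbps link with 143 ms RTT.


BDP = bandwidth * RTT
= 100 Mbps * 143 ms
= 100 * 1e6 * 143 / 1000 bits
= 14300000 bits
= 1787500 bytes
= 1745.6055 KB
BDP = 14300000 bits (1787500 bytes)


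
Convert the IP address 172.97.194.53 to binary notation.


172 = 10101100
97 = 01100001
194 = 11000010
53 = 00110101
Binary: 10101100.01100001.11000010.00110101


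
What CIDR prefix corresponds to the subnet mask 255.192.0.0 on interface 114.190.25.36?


Binary: 11111111.11000000.00000000.00000000
Count leading 1s
Prefix: /10


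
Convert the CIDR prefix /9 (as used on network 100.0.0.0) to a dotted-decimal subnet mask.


/9 means 9 network bits, 23 host bits
Binary: 11111111100000000000000000000000
Mask: 255.128.0.0


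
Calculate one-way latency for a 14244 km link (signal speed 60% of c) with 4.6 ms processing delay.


Speed = 0.6 * 3e5 km/s = 180000 km/s
Propagation delay = 14244 / 180000 = 0.0791 s = 79.1333 ms
Processing delay = 4.6 ms
Total one-way latency = 83.7333 ms


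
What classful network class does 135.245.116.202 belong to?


First octet: 135
Binary: 10000111
10xxxxxx -> Class B (128-191)
Class B, default mask 255.255.0.0 (/16)


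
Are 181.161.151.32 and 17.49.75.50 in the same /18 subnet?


Mask: 255.255.192.0
181.161.151.32 AND mask = 181.161.128.0
17.49.75.50 AND mask = 17.49.64.0
No, different subnets (181.161.128.0 vs 17.49.64.0)


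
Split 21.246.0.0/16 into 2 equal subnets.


New prefix = 16 + 1 = 17
Each subnet has 32768 addresses
  21.246.0.0/17
  21.246.128.0/17
Subnets: 21.246.0.0/17, 21.246.128.0/17


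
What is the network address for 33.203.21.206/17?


IP:   00100001.11001011.00010101.11001110
Mask: 11111111.11111111.10000000.00000000
AND operation:
Net:  00100001.11001011.00000000.00000000
Network: 33.203.0.0/17


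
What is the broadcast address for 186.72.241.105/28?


Network: 186.72.241.96/28
Host bits = 4
Set all host bits to 1:
Broadcast: 186.72.241.111


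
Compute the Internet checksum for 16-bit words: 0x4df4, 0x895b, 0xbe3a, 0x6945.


Sum all words (with carry folding):
+ 0x4df4 = 0x4df4
+ 0x895b = 0xd74f
+ 0xbe3a = 0x958a
+ 0x6945 = 0xfecf
One's complement: ~0xfecf
Checksum = 0x0130


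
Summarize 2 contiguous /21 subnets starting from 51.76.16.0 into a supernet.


Original prefix: /21
Number of subnets: 2 = 2^1
New prefix = 21 - 1 = 20
Supernet: 51.76.16.0/20


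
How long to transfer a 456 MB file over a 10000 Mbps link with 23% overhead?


Effective throughput = 10000 * (1 - 23/100) = 7700 Mbps
File size in Mb = 456 * 8 = 3648 Mb
Time = 3648 / 7700
Time = 0.4738 seconds


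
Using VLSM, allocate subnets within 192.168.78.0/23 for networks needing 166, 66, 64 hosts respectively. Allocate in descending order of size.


166 hosts -> /24 (254 usable): 192.168.78.0/24
66 hosts -> /25 (126 usable): 192.168.79.0/25
64 hosts -> /25 (126 usable): 192.168.79.128/25
Allocation: 192.168.78.0/24 (166 hosts, 254 usable); 192.168.79.0/25 (66 hosts, 126 usable); 192.168.79.128/25 (64 hosts, 126 usable)


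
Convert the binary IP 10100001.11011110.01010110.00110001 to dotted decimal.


10100001 = 161
11011110 = 222
01010110 = 86
00110001 = 49
IP: 161.222.86.49


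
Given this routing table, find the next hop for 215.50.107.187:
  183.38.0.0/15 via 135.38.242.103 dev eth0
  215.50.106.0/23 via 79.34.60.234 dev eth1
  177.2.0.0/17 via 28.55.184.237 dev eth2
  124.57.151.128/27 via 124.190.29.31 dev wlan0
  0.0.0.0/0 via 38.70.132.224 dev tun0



Longest prefix match for 215.50.107.187:
  /15 183.38.0.0: no
  /23 215.50.106.0: MATCH
  /17 177.2.0.0: no
  /27 124.57.151.128: no
  /0 0.0.0.0: MATCH
Selected: next-hop 79.34.60.234 via eth1 (matched /23)


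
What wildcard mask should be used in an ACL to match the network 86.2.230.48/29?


Subnet mask: 255.255.255.248
Wildcard = 255.255.255.255 - subnet mask
255 - 255 = 0
255 - 255 = 0
255 - 255 = 0
255 - 248 = 7
Wildcard: 0.0.0.7


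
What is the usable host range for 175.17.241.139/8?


Network: 175.0.0.0
Broadcast: 175.255.255.255
First usable = network + 1
Last usable = broadcast - 1
Range: 175.0.0.1 to 175.255.255.254


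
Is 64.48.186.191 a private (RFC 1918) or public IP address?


RFC 1918 private ranges:
  10.0.0.0/8 (10.0.0.0 - 10.255.255.255)
  172.16.0.0/12 (172.16.0.0 - 172.31.255.255)
  192.168.0.0/16 (192.168.0.0 - 192.168.255.255)
Public (not in any RFC 1918 range)


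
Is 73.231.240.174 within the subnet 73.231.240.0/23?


Subnet network: 73.231.240.0
Test IP AND mask: 73.231.240.0
Yes, 73.231.240.174 is in 73.231.240.0/23


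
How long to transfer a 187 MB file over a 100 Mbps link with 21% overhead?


Effective throughput = 100 * (1 - 21/100) = 79 Mbps
File size in Mb = 187 * 8 = 1496 Mb
Time = 1496 / 79
Time = 18.9367 seconds


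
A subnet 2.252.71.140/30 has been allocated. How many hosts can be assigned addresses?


Host bits = 32 - 30 = 2
Total addresses = 2^2 = 4
Usable = total - 2 (network and broadcast)
Usable hosts: 2


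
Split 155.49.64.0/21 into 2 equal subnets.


New prefix = 21 + 1 = 22
Each subnet has 1024 addresses
  155.49.64.0/22
  155.49.68.0/22
Subnets: 155.49.64.0/22, 155.49.68.0/22


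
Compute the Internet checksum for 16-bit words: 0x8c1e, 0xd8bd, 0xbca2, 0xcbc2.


Sum all words (with carry folding):
+ 0x8c1e = 0x8c1e
+ 0xd8bd = 0x64dc
+ 0xbca2 = 0x217f
+ 0xcbc2 = 0xed41
One's complement: ~0xed41
Checksum = 0x12be
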